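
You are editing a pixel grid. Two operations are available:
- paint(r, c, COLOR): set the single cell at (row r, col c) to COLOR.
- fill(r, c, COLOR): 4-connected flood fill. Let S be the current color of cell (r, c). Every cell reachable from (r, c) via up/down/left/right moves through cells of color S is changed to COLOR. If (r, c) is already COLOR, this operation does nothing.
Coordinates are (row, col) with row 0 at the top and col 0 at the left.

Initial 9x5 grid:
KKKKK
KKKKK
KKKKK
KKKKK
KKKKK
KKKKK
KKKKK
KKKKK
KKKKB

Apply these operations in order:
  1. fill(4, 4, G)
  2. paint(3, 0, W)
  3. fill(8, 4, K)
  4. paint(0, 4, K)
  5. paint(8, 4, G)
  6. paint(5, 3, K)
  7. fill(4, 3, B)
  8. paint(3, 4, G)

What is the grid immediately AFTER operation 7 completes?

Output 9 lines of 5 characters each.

Answer: BBBBK
BBBBB
BBBBB
WBBBB
BBBBB
BBBKB
BBBBB
BBBBB
BBBBB

Derivation:
After op 1 fill(4,4,G) [44 cells changed]:
GGGGG
GGGGG
GGGGG
GGGGG
GGGGG
GGGGG
GGGGG
GGGGG
GGGGB
After op 2 paint(3,0,W):
GGGGG
GGGGG
GGGGG
WGGGG
GGGGG
GGGGG
GGGGG
GGGGG
GGGGB
After op 3 fill(8,4,K) [1 cells changed]:
GGGGG
GGGGG
GGGGG
WGGGG
GGGGG
GGGGG
GGGGG
GGGGG
GGGGK
After op 4 paint(0,4,K):
GGGGK
GGGGG
GGGGG
WGGGG
GGGGG
GGGGG
GGGGG
GGGGG
GGGGK
After op 5 paint(8,4,G):
GGGGK
GGGGG
GGGGG
WGGGG
GGGGG
GGGGG
GGGGG
GGGGG
GGGGG
After op 6 paint(5,3,K):
GGGGK
GGGGG
GGGGG
WGGGG
GGGGG
GGGKG
GGGGG
GGGGG
GGGGG
After op 7 fill(4,3,B) [42 cells changed]:
BBBBK
BBBBB
BBBBB
WBBBB
BBBBB
BBBKB
BBBBB
BBBBB
BBBBB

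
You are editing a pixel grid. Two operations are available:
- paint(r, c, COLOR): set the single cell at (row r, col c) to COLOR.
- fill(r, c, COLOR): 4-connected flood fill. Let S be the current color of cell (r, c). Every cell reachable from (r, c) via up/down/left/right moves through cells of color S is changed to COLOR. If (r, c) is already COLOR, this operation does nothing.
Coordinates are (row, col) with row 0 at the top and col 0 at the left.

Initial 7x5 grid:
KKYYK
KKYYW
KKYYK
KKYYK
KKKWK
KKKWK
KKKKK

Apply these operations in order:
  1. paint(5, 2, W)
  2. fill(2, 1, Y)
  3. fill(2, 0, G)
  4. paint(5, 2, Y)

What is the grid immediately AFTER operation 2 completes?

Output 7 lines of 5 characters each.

Answer: YYYYK
YYYYW
YYYYY
YYYYY
YYYWY
YYWWY
YYYYY

Derivation:
After op 1 paint(5,2,W):
KKYYK
KKYYW
KKYYK
KKYYK
KKKWK
KKWWK
KKKKK
After op 2 fill(2,1,Y) [22 cells changed]:
YYYYK
YYYYW
YYYYY
YYYYY
YYYWY
YYWWY
YYYYY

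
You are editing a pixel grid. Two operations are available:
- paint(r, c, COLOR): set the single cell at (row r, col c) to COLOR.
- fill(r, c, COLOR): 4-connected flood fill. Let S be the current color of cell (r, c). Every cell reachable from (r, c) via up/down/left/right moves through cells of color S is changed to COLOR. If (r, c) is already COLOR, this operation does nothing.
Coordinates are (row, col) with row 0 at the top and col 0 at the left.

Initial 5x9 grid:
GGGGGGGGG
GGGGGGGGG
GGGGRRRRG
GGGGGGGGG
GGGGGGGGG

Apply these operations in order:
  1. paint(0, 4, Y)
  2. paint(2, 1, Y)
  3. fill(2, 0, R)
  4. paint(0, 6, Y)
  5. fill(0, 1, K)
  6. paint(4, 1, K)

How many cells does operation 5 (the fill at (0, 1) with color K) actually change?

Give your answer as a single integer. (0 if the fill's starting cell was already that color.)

Answer: 42

Derivation:
After op 1 paint(0,4,Y):
GGGGYGGGG
GGGGGGGGG
GGGGRRRRG
GGGGGGGGG
GGGGGGGGG
After op 2 paint(2,1,Y):
GGGGYGGGG
GGGGGGGGG
GYGGRRRRG
GGGGGGGGG
GGGGGGGGG
After op 3 fill(2,0,R) [39 cells changed]:
RRRRYRRRR
RRRRRRRRR
RYRRRRRRR
RRRRRRRRR
RRRRRRRRR
After op 4 paint(0,6,Y):
RRRRYRYRR
RRRRRRRRR
RYRRRRRRR
RRRRRRRRR
RRRRRRRRR
After op 5 fill(0,1,K) [42 cells changed]:
KKKKYKYKK
KKKKKKKKK
KYKKKKKKK
KKKKKKKKK
KKKKKKKKK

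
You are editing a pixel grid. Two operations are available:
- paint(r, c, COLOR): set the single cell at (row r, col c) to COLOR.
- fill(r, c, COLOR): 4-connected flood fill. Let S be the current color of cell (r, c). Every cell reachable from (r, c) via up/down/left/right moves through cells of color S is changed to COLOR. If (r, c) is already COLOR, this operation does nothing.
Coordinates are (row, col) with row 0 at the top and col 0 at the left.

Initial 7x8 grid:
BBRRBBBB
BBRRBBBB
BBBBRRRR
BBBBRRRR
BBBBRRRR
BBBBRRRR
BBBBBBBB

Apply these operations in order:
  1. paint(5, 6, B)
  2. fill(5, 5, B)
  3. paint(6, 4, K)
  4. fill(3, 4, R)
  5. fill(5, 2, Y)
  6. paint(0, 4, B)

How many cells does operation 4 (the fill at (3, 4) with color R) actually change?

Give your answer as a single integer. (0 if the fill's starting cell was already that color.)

After op 1 paint(5,6,B):
BBRRBBBB
BBRRBBBB
BBBBRRRR
BBBBRRRR
BBBBRRRR
BBBBRRBR
BBBBBBBB
After op 2 fill(5,5,B) [15 cells changed]:
BBRRBBBB
BBRRBBBB
BBBBBBBB
BBBBBBBB
BBBBBBBB
BBBBBBBB
BBBBBBBB
After op 3 paint(6,4,K):
BBRRBBBB
BBRRBBBB
BBBBBBBB
BBBBBBBB
BBBBBBBB
BBBBBBBB
BBBBKBBB
After op 4 fill(3,4,R) [51 cells changed]:
RRRRRRRR
RRRRRRRR
RRRRRRRR
RRRRRRRR
RRRRRRRR
RRRRRRRR
RRRRKRRR

Answer: 51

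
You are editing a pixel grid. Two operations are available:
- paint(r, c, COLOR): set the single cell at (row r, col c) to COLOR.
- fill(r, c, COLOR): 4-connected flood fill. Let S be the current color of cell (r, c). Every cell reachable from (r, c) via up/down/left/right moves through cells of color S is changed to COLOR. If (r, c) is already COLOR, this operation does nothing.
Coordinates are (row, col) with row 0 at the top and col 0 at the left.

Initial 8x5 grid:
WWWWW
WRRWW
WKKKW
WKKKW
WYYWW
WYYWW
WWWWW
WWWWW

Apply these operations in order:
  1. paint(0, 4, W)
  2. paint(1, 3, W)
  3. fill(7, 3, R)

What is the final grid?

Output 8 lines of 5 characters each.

Answer: RRRRR
RRRRR
RKKKR
RKKKR
RYYRR
RYYRR
RRRRR
RRRRR

Derivation:
After op 1 paint(0,4,W):
WWWWW
WRRWW
WKKKW
WKKKW
WYYWW
WYYWW
WWWWW
WWWWW
After op 2 paint(1,3,W):
WWWWW
WRRWW
WKKKW
WKKKW
WYYWW
WYYWW
WWWWW
WWWWW
After op 3 fill(7,3,R) [28 cells changed]:
RRRRR
RRRRR
RKKKR
RKKKR
RYYRR
RYYRR
RRRRR
RRRRR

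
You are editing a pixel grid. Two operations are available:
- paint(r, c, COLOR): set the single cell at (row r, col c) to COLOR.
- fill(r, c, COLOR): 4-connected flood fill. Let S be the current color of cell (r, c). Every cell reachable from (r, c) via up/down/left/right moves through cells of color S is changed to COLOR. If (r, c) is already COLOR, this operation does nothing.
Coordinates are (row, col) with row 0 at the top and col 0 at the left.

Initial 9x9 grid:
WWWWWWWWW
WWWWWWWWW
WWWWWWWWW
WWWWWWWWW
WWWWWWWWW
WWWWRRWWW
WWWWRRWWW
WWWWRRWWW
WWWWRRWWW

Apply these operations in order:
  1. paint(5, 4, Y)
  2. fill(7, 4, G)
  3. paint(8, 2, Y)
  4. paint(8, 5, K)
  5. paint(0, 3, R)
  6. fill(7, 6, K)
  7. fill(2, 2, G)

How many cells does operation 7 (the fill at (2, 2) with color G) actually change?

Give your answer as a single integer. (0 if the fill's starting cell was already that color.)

Answer: 72

Derivation:
After op 1 paint(5,4,Y):
WWWWWWWWW
WWWWWWWWW
WWWWWWWWW
WWWWWWWWW
WWWWWWWWW
WWWWYRWWW
WWWWRRWWW
WWWWRRWWW
WWWWRRWWW
After op 2 fill(7,4,G) [7 cells changed]:
WWWWWWWWW
WWWWWWWWW
WWWWWWWWW
WWWWWWWWW
WWWWWWWWW
WWWWYGWWW
WWWWGGWWW
WWWWGGWWW
WWWWGGWWW
After op 3 paint(8,2,Y):
WWWWWWWWW
WWWWWWWWW
WWWWWWWWW
WWWWWWWWW
WWWWWWWWW
WWWWYGWWW
WWWWGGWWW
WWWWGGWWW
WWYWGGWWW
After op 4 paint(8,5,K):
WWWWWWWWW
WWWWWWWWW
WWWWWWWWW
WWWWWWWWW
WWWWWWWWW
WWWWYGWWW
WWWWGGWWW
WWWWGGWWW
WWYWGKWWW
After op 5 paint(0,3,R):
WWWRWWWWW
WWWWWWWWW
WWWWWWWWW
WWWWWWWWW
WWWWWWWWW
WWWWYGWWW
WWWWGGWWW
WWWWGGWWW
WWYWGKWWW
After op 6 fill(7,6,K) [71 cells changed]:
KKKRKKKKK
KKKKKKKKK
KKKKKKKKK
KKKKKKKKK
KKKKKKKKK
KKKKYGKKK
KKKKGGKKK
KKKKGGKKK
KKYKGKKKK
After op 7 fill(2,2,G) [72 cells changed]:
GGGRGGGGG
GGGGGGGGG
GGGGGGGGG
GGGGGGGGG
GGGGGGGGG
GGGGYGGGG
GGGGGGGGG
GGGGGGGGG
GGYGGGGGG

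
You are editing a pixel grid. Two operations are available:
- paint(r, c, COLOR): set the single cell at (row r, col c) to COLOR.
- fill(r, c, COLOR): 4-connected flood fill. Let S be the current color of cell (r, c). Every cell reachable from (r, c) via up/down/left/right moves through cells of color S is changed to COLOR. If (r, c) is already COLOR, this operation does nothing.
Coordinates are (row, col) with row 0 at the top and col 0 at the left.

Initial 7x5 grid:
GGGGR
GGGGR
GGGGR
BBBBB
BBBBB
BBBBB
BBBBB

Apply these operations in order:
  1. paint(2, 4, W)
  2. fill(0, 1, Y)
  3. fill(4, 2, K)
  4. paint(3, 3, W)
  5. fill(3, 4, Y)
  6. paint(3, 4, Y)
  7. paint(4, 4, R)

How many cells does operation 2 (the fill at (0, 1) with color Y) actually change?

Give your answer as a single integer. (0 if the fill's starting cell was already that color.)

After op 1 paint(2,4,W):
GGGGR
GGGGR
GGGGW
BBBBB
BBBBB
BBBBB
BBBBB
After op 2 fill(0,1,Y) [12 cells changed]:
YYYYR
YYYYR
YYYYW
BBBBB
BBBBB
BBBBB
BBBBB

Answer: 12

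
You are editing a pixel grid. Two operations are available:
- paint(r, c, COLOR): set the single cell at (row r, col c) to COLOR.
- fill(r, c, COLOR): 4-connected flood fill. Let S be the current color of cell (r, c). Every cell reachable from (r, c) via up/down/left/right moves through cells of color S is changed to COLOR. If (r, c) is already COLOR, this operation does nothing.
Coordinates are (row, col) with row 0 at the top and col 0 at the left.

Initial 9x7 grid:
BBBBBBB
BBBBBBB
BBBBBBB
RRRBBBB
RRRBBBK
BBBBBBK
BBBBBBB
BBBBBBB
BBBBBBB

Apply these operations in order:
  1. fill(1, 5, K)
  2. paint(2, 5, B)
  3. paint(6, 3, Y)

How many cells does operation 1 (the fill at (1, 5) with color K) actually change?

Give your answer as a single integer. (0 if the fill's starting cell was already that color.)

After op 1 fill(1,5,K) [55 cells changed]:
KKKKKKK
KKKKKKK
KKKKKKK
RRRKKKK
RRRKKKK
KKKKKKK
KKKKKKK
KKKKKKK
KKKKKKK

Answer: 55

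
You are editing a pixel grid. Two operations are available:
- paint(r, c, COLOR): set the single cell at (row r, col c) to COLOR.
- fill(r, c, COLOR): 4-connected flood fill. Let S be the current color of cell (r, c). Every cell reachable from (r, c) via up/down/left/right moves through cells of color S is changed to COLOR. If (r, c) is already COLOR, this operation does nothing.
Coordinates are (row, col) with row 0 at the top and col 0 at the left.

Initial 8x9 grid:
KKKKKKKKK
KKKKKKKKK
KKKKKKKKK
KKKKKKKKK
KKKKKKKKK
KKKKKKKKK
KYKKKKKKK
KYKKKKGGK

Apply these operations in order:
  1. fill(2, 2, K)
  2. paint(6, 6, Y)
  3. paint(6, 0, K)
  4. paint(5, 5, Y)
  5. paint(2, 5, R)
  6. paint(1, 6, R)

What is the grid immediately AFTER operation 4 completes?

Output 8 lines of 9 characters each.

After op 1 fill(2,2,K) [0 cells changed]:
KKKKKKKKK
KKKKKKKKK
KKKKKKKKK
KKKKKKKKK
KKKKKKKKK
KKKKKKKKK
KYKKKKKKK
KYKKKKGGK
After op 2 paint(6,6,Y):
KKKKKKKKK
KKKKKKKKK
KKKKKKKKK
KKKKKKKKK
KKKKKKKKK
KKKKKKKKK
KYKKKKYKK
KYKKKKGGK
After op 3 paint(6,0,K):
KKKKKKKKK
KKKKKKKKK
KKKKKKKKK
KKKKKKKKK
KKKKKKKKK
KKKKKKKKK
KYKKKKYKK
KYKKKKGGK
After op 4 paint(5,5,Y):
KKKKKKKKK
KKKKKKKKK
KKKKKKKKK
KKKKKKKKK
KKKKKKKKK
KKKKKYKKK
KYKKKKYKK
KYKKKKGGK

Answer: KKKKKKKKK
KKKKKKKKK
KKKKKKKKK
KKKKKKKKK
KKKKKKKKK
KKKKKYKKK
KYKKKKYKK
KYKKKKGGK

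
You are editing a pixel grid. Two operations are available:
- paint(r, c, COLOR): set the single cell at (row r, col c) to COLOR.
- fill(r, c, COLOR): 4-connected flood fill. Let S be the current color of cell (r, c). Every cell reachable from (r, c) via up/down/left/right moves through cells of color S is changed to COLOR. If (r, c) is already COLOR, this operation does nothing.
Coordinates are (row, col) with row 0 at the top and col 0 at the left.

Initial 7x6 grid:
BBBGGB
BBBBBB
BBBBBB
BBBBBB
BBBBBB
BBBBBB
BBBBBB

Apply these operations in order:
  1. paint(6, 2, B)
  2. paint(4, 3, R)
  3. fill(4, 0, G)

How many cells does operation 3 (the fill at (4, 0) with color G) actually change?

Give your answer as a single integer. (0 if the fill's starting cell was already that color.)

After op 1 paint(6,2,B):
BBBGGB
BBBBBB
BBBBBB
BBBBBB
BBBBBB
BBBBBB
BBBBBB
After op 2 paint(4,3,R):
BBBGGB
BBBBBB
BBBBBB
BBBBBB
BBBRBB
BBBBBB
BBBBBB
After op 3 fill(4,0,G) [39 cells changed]:
GGGGGG
GGGGGG
GGGGGG
GGGGGG
GGGRGG
GGGGGG
GGGGGG

Answer: 39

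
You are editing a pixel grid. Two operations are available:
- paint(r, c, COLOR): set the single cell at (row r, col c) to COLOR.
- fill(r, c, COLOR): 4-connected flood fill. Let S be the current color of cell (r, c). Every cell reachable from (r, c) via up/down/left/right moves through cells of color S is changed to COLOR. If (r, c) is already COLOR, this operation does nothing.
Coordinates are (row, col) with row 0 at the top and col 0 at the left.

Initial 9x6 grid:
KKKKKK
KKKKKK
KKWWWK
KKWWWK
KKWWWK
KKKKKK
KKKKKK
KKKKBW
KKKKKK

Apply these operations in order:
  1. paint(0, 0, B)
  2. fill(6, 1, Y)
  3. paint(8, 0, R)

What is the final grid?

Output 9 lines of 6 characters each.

Answer: BYYYYY
YYYYYY
YYWWWY
YYWWWY
YYWWWY
YYYYYY
YYYYYY
YYYYBW
RYYYYY

Derivation:
After op 1 paint(0,0,B):
BKKKKK
KKKKKK
KKWWWK
KKWWWK
KKWWWK
KKKKKK
KKKKKK
KKKKBW
KKKKKK
After op 2 fill(6,1,Y) [42 cells changed]:
BYYYYY
YYYYYY
YYWWWY
YYWWWY
YYWWWY
YYYYYY
YYYYYY
YYYYBW
YYYYYY
After op 3 paint(8,0,R):
BYYYYY
YYYYYY
YYWWWY
YYWWWY
YYWWWY
YYYYYY
YYYYYY
YYYYBW
RYYYYY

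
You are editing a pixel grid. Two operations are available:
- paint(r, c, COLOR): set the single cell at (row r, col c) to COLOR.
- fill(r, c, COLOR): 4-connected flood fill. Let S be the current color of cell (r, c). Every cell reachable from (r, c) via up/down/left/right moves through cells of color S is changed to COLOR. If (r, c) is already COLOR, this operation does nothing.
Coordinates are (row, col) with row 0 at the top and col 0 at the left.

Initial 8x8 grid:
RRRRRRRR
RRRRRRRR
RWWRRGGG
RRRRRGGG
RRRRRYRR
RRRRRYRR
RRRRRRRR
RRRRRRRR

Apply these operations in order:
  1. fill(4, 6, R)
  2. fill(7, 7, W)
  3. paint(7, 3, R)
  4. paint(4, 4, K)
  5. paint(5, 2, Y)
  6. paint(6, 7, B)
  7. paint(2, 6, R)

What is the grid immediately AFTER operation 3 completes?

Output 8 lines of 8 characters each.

After op 1 fill(4,6,R) [0 cells changed]:
RRRRRRRR
RRRRRRRR
RWWRRGGG
RRRRRGGG
RRRRRYRR
RRRRRYRR
RRRRRRRR
RRRRRRRR
After op 2 fill(7,7,W) [54 cells changed]:
WWWWWWWW
WWWWWWWW
WWWWWGGG
WWWWWGGG
WWWWWYWW
WWWWWYWW
WWWWWWWW
WWWWWWWW
After op 3 paint(7,3,R):
WWWWWWWW
WWWWWWWW
WWWWWGGG
WWWWWGGG
WWWWWYWW
WWWWWYWW
WWWWWWWW
WWWRWWWW

Answer: WWWWWWWW
WWWWWWWW
WWWWWGGG
WWWWWGGG
WWWWWYWW
WWWWWYWW
WWWWWWWW
WWWRWWWW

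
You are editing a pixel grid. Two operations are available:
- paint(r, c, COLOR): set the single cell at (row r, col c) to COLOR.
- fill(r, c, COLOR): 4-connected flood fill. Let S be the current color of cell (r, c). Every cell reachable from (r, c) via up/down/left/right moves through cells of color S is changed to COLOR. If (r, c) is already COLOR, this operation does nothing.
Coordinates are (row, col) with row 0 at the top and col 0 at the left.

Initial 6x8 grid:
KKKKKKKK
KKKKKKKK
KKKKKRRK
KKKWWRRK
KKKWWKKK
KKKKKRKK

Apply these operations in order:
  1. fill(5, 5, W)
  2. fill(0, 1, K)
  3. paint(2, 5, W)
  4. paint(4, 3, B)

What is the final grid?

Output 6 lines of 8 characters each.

After op 1 fill(5,5,W) [1 cells changed]:
KKKKKKKK
KKKKKKKK
KKKKKRRK
KKKWWRRK
KKKWWKKK
KKKKKWKK
After op 2 fill(0,1,K) [0 cells changed]:
KKKKKKKK
KKKKKKKK
KKKKKRRK
KKKWWRRK
KKKWWKKK
KKKKKWKK
After op 3 paint(2,5,W):
KKKKKKKK
KKKKKKKK
KKKKKWRK
KKKWWRRK
KKKWWKKK
KKKKKWKK
After op 4 paint(4,3,B):
KKKKKKKK
KKKKKKKK
KKKKKWRK
KKKWWRRK
KKKBWKKK
KKKKKWKK

Answer: KKKKKKKK
KKKKKKKK
KKKKKWRK
KKKWWRRK
KKKBWKKK
KKKKKWKK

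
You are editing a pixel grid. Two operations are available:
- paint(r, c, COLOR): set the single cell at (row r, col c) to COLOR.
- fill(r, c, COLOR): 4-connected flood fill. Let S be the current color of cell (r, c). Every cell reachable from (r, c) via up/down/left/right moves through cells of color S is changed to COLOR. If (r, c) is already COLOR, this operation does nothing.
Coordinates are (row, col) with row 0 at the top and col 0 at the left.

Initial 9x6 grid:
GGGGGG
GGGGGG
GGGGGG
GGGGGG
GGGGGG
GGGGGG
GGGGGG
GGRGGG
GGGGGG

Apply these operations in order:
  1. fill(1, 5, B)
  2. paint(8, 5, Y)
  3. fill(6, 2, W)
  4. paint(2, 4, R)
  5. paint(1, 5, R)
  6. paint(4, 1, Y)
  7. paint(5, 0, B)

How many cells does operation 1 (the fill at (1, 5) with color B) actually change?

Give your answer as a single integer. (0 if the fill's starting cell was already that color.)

After op 1 fill(1,5,B) [53 cells changed]:
BBBBBB
BBBBBB
BBBBBB
BBBBBB
BBBBBB
BBBBBB
BBBBBB
BBRBBB
BBBBBB

Answer: 53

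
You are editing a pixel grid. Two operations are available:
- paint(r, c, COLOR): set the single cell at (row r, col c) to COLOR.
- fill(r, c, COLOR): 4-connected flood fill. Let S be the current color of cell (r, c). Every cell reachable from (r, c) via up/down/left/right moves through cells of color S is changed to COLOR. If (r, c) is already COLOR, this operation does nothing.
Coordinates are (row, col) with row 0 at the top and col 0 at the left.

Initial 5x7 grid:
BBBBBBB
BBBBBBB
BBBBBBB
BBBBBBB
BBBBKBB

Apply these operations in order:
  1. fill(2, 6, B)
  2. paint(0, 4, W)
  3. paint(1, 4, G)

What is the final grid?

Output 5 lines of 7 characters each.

After op 1 fill(2,6,B) [0 cells changed]:
BBBBBBB
BBBBBBB
BBBBBBB
BBBBBBB
BBBBKBB
After op 2 paint(0,4,W):
BBBBWBB
BBBBBBB
BBBBBBB
BBBBBBB
BBBBKBB
After op 3 paint(1,4,G):
BBBBWBB
BBBBGBB
BBBBBBB
BBBBBBB
BBBBKBB

Answer: BBBBWBB
BBBBGBB
BBBBBBB
BBBBBBB
BBBBKBB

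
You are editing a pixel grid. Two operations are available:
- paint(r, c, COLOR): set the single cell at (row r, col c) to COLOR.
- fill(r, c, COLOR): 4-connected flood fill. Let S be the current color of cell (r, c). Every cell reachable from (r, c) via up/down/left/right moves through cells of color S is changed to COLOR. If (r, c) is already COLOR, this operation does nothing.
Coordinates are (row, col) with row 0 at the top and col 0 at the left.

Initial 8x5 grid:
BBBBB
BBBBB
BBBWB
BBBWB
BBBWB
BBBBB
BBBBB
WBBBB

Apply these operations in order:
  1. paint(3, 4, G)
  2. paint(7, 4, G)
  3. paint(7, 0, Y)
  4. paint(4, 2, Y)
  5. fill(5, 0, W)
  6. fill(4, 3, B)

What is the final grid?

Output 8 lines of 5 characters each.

Answer: BBBBB
BBBBB
BBBBB
BBBBG
BBYBB
BBBBB
BBBBB
YBBBG

Derivation:
After op 1 paint(3,4,G):
BBBBB
BBBBB
BBBWB
BBBWG
BBBWB
BBBBB
BBBBB
WBBBB
After op 2 paint(7,4,G):
BBBBB
BBBBB
BBBWB
BBBWG
BBBWB
BBBBB
BBBBB
WBBBG
After op 3 paint(7,0,Y):
BBBBB
BBBBB
BBBWB
BBBWG
BBBWB
BBBBB
BBBBB
YBBBG
After op 4 paint(4,2,Y):
BBBBB
BBBBB
BBBWB
BBBWG
BBYWB
BBBBB
BBBBB
YBBBG
After op 5 fill(5,0,W) [33 cells changed]:
WWWWW
WWWWW
WWWWW
WWWWG
WWYWW
WWWWW
WWWWW
YWWWG
After op 6 fill(4,3,B) [36 cells changed]:
BBBBB
BBBBB
BBBBB
BBBBG
BBYBB
BBBBB
BBBBB
YBBBG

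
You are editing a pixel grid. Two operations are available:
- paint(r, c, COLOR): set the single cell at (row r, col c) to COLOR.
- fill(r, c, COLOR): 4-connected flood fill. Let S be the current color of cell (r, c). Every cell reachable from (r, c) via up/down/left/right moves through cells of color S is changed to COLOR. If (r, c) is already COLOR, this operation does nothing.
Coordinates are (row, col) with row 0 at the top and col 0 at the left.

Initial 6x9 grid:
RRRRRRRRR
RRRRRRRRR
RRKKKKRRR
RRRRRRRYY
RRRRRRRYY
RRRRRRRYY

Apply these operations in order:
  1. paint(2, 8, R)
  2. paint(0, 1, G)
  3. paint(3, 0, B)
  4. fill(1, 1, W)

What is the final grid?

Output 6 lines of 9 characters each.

Answer: WGWWWWWWW
WWWWWWWWW
WWKKKKWWW
BWWWWWWYY
WWWWWWWYY
WWWWWWWYY

Derivation:
After op 1 paint(2,8,R):
RRRRRRRRR
RRRRRRRRR
RRKKKKRRR
RRRRRRRYY
RRRRRRRYY
RRRRRRRYY
After op 2 paint(0,1,G):
RGRRRRRRR
RRRRRRRRR
RRKKKKRRR
RRRRRRRYY
RRRRRRRYY
RRRRRRRYY
After op 3 paint(3,0,B):
RGRRRRRRR
RRRRRRRRR
RRKKKKRRR
BRRRRRRYY
RRRRRRRYY
RRRRRRRYY
After op 4 fill(1,1,W) [42 cells changed]:
WGWWWWWWW
WWWWWWWWW
WWKKKKWWW
BWWWWWWYY
WWWWWWWYY
WWWWWWWYY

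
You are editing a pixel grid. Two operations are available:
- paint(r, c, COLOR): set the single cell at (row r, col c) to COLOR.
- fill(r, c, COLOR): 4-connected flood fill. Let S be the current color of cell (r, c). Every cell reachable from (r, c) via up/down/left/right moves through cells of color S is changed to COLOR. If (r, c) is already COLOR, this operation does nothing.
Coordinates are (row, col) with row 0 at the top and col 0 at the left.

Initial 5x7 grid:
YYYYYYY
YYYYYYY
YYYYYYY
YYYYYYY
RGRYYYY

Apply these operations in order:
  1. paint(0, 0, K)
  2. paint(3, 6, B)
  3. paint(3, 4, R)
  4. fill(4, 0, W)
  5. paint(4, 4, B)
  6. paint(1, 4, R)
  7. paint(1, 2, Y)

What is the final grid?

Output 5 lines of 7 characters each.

Answer: KYYYYYY
YYYYRYY
YYYYYYY
YYYYRYB
WGRYBYY

Derivation:
After op 1 paint(0,0,K):
KYYYYYY
YYYYYYY
YYYYYYY
YYYYYYY
RGRYYYY
After op 2 paint(3,6,B):
KYYYYYY
YYYYYYY
YYYYYYY
YYYYYYB
RGRYYYY
After op 3 paint(3,4,R):
KYYYYYY
YYYYYYY
YYYYYYY
YYYYRYB
RGRYYYY
After op 4 fill(4,0,W) [1 cells changed]:
KYYYYYY
YYYYYYY
YYYYYYY
YYYYRYB
WGRYYYY
After op 5 paint(4,4,B):
KYYYYYY
YYYYYYY
YYYYYYY
YYYYRYB
WGRYBYY
After op 6 paint(1,4,R):
KYYYYYY
YYYYRYY
YYYYYYY
YYYYRYB
WGRYBYY
After op 7 paint(1,2,Y):
KYYYYYY
YYYYRYY
YYYYYYY
YYYYRYB
WGRYBYY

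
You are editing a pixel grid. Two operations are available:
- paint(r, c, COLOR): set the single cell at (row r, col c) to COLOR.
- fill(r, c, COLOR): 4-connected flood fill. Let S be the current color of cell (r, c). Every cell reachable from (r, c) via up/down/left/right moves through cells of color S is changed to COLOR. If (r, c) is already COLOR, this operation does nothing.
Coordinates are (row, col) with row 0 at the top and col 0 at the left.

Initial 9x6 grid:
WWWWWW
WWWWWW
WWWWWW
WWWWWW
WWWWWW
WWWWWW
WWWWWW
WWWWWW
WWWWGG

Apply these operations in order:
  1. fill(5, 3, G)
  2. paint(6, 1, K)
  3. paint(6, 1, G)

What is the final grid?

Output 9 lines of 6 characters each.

Answer: GGGGGG
GGGGGG
GGGGGG
GGGGGG
GGGGGG
GGGGGG
GGGGGG
GGGGGG
GGGGGG

Derivation:
After op 1 fill(5,3,G) [52 cells changed]:
GGGGGG
GGGGGG
GGGGGG
GGGGGG
GGGGGG
GGGGGG
GGGGGG
GGGGGG
GGGGGG
After op 2 paint(6,1,K):
GGGGGG
GGGGGG
GGGGGG
GGGGGG
GGGGGG
GGGGGG
GKGGGG
GGGGGG
GGGGGG
After op 3 paint(6,1,G):
GGGGGG
GGGGGG
GGGGGG
GGGGGG
GGGGGG
GGGGGG
GGGGGG
GGGGGG
GGGGGG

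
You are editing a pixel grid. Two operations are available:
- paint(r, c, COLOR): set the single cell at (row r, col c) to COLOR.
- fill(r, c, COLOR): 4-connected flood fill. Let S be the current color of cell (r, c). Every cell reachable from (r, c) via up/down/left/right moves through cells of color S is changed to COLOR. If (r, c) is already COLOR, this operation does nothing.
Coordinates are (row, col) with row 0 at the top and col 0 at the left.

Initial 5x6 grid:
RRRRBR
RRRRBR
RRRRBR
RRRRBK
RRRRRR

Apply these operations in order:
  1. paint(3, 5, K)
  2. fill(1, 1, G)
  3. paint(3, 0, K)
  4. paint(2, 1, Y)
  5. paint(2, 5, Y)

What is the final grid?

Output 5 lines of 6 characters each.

After op 1 paint(3,5,K):
RRRRBR
RRRRBR
RRRRBR
RRRRBK
RRRRRR
After op 2 fill(1,1,G) [22 cells changed]:
GGGGBR
GGGGBR
GGGGBR
GGGGBK
GGGGGG
After op 3 paint(3,0,K):
GGGGBR
GGGGBR
GGGGBR
KGGGBK
GGGGGG
After op 4 paint(2,1,Y):
GGGGBR
GGGGBR
GYGGBR
KGGGBK
GGGGGG
After op 5 paint(2,5,Y):
GGGGBR
GGGGBR
GYGGBY
KGGGBK
GGGGGG

Answer: GGGGBR
GGGGBR
GYGGBY
KGGGBK
GGGGGG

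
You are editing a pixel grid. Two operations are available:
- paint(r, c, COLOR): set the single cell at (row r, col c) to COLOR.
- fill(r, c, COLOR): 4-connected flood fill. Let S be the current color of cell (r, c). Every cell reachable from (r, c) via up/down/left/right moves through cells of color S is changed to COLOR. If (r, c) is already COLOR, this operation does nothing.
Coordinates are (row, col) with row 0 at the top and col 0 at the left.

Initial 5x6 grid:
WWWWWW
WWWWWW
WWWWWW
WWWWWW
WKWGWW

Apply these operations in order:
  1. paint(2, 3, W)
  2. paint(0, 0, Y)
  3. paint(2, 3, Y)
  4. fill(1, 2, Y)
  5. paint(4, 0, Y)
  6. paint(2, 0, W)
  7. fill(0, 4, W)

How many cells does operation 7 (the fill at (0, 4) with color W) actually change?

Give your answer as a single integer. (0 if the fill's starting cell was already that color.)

Answer: 27

Derivation:
After op 1 paint(2,3,W):
WWWWWW
WWWWWW
WWWWWW
WWWWWW
WKWGWW
After op 2 paint(0,0,Y):
YWWWWW
WWWWWW
WWWWWW
WWWWWW
WKWGWW
After op 3 paint(2,3,Y):
YWWWWW
WWWWWW
WWWYWW
WWWWWW
WKWGWW
After op 4 fill(1,2,Y) [26 cells changed]:
YYYYYY
YYYYYY
YYYYYY
YYYYYY
YKYGYY
After op 5 paint(4,0,Y):
YYYYYY
YYYYYY
YYYYYY
YYYYYY
YKYGYY
After op 6 paint(2,0,W):
YYYYYY
YYYYYY
WYYYYY
YYYYYY
YKYGYY
After op 7 fill(0,4,W) [27 cells changed]:
WWWWWW
WWWWWW
WWWWWW
WWWWWW
WKWGWW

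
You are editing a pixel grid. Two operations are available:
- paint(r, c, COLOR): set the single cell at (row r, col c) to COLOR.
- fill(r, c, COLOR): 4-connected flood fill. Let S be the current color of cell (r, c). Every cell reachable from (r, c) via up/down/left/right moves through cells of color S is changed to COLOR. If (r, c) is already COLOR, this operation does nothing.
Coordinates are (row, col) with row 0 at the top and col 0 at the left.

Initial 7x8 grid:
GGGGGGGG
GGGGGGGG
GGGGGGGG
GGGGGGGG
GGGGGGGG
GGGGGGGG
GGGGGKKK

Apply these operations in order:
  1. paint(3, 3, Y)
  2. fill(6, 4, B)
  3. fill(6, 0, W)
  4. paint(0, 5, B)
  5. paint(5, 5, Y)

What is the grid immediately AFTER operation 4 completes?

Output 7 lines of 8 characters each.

Answer: WWWWWBWW
WWWWWWWW
WWWWWWWW
WWWYWWWW
WWWWWWWW
WWWWWWWW
WWWWWKKK

Derivation:
After op 1 paint(3,3,Y):
GGGGGGGG
GGGGGGGG
GGGGGGGG
GGGYGGGG
GGGGGGGG
GGGGGGGG
GGGGGKKK
After op 2 fill(6,4,B) [52 cells changed]:
BBBBBBBB
BBBBBBBB
BBBBBBBB
BBBYBBBB
BBBBBBBB
BBBBBBBB
BBBBBKKK
After op 3 fill(6,0,W) [52 cells changed]:
WWWWWWWW
WWWWWWWW
WWWWWWWW
WWWYWWWW
WWWWWWWW
WWWWWWWW
WWWWWKKK
After op 4 paint(0,5,B):
WWWWWBWW
WWWWWWWW
WWWWWWWW
WWWYWWWW
WWWWWWWW
WWWWWWWW
WWWWWKKK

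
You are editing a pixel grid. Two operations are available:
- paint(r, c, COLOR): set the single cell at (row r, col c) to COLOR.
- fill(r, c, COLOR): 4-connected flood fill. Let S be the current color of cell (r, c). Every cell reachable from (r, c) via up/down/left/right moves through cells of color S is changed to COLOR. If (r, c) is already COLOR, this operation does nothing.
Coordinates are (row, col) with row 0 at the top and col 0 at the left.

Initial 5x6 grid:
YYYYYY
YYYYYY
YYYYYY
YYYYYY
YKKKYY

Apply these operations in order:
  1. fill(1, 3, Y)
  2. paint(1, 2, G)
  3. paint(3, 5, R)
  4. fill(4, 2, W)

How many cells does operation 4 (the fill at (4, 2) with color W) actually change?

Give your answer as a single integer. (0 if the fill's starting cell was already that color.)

Answer: 3

Derivation:
After op 1 fill(1,3,Y) [0 cells changed]:
YYYYYY
YYYYYY
YYYYYY
YYYYYY
YKKKYY
After op 2 paint(1,2,G):
YYYYYY
YYGYYY
YYYYYY
YYYYYY
YKKKYY
After op 3 paint(3,5,R):
YYYYYY
YYGYYY
YYYYYY
YYYYYR
YKKKYY
After op 4 fill(4,2,W) [3 cells changed]:
YYYYYY
YYGYYY
YYYYYY
YYYYYR
YWWWYY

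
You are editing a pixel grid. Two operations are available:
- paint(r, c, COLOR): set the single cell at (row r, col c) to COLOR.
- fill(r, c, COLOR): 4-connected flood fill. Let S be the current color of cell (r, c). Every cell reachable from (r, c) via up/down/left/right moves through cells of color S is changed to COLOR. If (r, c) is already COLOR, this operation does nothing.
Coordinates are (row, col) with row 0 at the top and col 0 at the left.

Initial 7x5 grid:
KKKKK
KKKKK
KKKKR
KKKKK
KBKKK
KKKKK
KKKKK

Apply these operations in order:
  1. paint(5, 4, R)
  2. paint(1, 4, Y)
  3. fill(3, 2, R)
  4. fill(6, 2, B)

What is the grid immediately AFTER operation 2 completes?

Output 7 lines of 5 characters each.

Answer: KKKKK
KKKKY
KKKKR
KKKKK
KBKKK
KKKKR
KKKKK

Derivation:
After op 1 paint(5,4,R):
KKKKK
KKKKK
KKKKR
KKKKK
KBKKK
KKKKR
KKKKK
After op 2 paint(1,4,Y):
KKKKK
KKKKY
KKKKR
KKKKK
KBKKK
KKKKR
KKKKK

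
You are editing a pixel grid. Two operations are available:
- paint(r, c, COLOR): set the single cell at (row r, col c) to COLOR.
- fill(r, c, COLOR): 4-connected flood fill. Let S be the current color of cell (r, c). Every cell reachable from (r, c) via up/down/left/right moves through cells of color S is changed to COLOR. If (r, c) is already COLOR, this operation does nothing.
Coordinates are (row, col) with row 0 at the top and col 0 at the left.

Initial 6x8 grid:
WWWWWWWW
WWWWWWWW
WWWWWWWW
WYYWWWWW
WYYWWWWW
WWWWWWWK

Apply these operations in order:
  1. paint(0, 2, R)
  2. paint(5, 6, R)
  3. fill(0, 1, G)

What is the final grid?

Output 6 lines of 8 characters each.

After op 1 paint(0,2,R):
WWRWWWWW
WWWWWWWW
WWWWWWWW
WYYWWWWW
WYYWWWWW
WWWWWWWK
After op 2 paint(5,6,R):
WWRWWWWW
WWWWWWWW
WWWWWWWW
WYYWWWWW
WYYWWWWW
WWWWWWRK
After op 3 fill(0,1,G) [41 cells changed]:
GGRGGGGG
GGGGGGGG
GGGGGGGG
GYYGGGGG
GYYGGGGG
GGGGGGRK

Answer: GGRGGGGG
GGGGGGGG
GGGGGGGG
GYYGGGGG
GYYGGGGG
GGGGGGRK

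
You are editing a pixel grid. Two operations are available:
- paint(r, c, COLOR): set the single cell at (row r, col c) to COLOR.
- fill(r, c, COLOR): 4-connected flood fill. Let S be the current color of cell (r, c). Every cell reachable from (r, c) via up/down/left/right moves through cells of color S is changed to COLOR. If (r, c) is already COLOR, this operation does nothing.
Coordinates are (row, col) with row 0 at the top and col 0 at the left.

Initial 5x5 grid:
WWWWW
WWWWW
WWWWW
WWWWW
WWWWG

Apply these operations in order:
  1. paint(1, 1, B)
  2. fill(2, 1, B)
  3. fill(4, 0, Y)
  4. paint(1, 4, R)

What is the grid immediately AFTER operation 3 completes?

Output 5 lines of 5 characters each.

After op 1 paint(1,1,B):
WWWWW
WBWWW
WWWWW
WWWWW
WWWWG
After op 2 fill(2,1,B) [23 cells changed]:
BBBBB
BBBBB
BBBBB
BBBBB
BBBBG
After op 3 fill(4,0,Y) [24 cells changed]:
YYYYY
YYYYY
YYYYY
YYYYY
YYYYG

Answer: YYYYY
YYYYY
YYYYY
YYYYY
YYYYG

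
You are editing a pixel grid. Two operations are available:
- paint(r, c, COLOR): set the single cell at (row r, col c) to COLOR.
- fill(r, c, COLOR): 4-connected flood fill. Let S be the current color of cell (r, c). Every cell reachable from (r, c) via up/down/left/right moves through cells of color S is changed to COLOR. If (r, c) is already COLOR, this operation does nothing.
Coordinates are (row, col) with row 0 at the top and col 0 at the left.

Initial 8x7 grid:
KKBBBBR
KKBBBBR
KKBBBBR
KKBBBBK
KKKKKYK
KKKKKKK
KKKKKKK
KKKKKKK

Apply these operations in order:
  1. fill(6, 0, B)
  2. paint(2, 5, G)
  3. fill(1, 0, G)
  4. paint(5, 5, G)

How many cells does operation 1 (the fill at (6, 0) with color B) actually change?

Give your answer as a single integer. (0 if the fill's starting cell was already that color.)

Answer: 36

Derivation:
After op 1 fill(6,0,B) [36 cells changed]:
BBBBBBR
BBBBBBR
BBBBBBR
BBBBBBB
BBBBBYB
BBBBBBB
BBBBBBB
BBBBBBB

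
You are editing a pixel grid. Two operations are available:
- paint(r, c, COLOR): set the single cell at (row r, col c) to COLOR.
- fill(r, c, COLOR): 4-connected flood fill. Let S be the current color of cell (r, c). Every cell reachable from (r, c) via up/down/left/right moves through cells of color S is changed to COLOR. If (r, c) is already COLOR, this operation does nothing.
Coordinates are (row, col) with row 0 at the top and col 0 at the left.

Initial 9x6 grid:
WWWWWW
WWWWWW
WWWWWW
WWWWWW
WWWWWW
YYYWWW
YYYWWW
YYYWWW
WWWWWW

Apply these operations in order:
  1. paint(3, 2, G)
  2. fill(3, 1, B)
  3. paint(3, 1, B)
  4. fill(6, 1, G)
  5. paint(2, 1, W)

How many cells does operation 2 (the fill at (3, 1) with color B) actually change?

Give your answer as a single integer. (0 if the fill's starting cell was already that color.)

Answer: 44

Derivation:
After op 1 paint(3,2,G):
WWWWWW
WWWWWW
WWWWWW
WWGWWW
WWWWWW
YYYWWW
YYYWWW
YYYWWW
WWWWWW
After op 2 fill(3,1,B) [44 cells changed]:
BBBBBB
BBBBBB
BBBBBB
BBGBBB
BBBBBB
YYYBBB
YYYBBB
YYYBBB
BBBBBB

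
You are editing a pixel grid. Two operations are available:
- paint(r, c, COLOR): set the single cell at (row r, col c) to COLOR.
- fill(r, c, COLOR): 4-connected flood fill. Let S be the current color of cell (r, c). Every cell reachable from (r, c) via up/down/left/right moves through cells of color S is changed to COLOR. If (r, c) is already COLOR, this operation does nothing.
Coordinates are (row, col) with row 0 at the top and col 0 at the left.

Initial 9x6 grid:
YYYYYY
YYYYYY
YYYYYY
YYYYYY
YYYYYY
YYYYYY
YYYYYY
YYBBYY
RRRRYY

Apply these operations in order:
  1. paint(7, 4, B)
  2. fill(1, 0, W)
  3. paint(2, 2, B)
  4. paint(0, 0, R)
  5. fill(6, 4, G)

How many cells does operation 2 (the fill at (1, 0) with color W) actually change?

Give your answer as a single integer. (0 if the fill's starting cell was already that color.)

After op 1 paint(7,4,B):
YYYYYY
YYYYYY
YYYYYY
YYYYYY
YYYYYY
YYYYYY
YYYYYY
YYBBBY
RRRRYY
After op 2 fill(1,0,W) [47 cells changed]:
WWWWWW
WWWWWW
WWWWWW
WWWWWW
WWWWWW
WWWWWW
WWWWWW
WWBBBW
RRRRWW

Answer: 47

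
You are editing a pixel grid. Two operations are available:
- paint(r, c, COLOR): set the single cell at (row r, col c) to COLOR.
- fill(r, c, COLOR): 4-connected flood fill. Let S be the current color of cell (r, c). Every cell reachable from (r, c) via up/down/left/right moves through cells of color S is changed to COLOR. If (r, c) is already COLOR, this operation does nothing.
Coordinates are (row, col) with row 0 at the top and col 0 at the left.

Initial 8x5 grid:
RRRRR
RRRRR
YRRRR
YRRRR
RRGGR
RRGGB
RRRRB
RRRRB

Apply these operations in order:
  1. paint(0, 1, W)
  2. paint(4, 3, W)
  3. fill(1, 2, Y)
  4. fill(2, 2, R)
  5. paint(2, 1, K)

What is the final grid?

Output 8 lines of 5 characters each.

Answer: RWRRR
RRRRR
RKRRR
RRRRR
RRGWR
RRGGB
RRRRB
RRRRB

Derivation:
After op 1 paint(0,1,W):
RWRRR
RRRRR
YRRRR
YRRRR
RRGGR
RRGGB
RRRRB
RRRRB
After op 2 paint(4,3,W):
RWRRR
RRRRR
YRRRR
YRRRR
RRGWR
RRGGB
RRRRB
RRRRB
After op 3 fill(1,2,Y) [30 cells changed]:
YWYYY
YYYYY
YYYYY
YYYYY
YYGWY
YYGGB
YYYYB
YYYYB
After op 4 fill(2,2,R) [32 cells changed]:
RWRRR
RRRRR
RRRRR
RRRRR
RRGWR
RRGGB
RRRRB
RRRRB
After op 5 paint(2,1,K):
RWRRR
RRRRR
RKRRR
RRRRR
RRGWR
RRGGB
RRRRB
RRRRB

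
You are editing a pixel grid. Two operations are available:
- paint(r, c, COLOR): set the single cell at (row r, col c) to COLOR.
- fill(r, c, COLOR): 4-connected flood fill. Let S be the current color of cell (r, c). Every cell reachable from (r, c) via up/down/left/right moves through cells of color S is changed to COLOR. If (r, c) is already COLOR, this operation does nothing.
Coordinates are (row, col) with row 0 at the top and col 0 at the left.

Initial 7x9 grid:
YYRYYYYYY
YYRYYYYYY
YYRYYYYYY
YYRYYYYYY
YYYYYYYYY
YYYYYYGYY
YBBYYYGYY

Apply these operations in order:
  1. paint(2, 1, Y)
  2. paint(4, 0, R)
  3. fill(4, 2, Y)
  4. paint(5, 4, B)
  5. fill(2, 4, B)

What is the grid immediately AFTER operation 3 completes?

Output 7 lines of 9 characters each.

Answer: YYRYYYYYY
YYRYYYYYY
YYRYYYYYY
YYRYYYYYY
RYYYYYYYY
YYYYYYGYY
YBBYYYGYY

Derivation:
After op 1 paint(2,1,Y):
YYRYYYYYY
YYRYYYYYY
YYRYYYYYY
YYRYYYYYY
YYYYYYYYY
YYYYYYGYY
YBBYYYGYY
After op 2 paint(4,0,R):
YYRYYYYYY
YYRYYYYYY
YYRYYYYYY
YYRYYYYYY
RYYYYYYYY
YYYYYYGYY
YBBYYYGYY
After op 3 fill(4,2,Y) [0 cells changed]:
YYRYYYYYY
YYRYYYYYY
YYRYYYYYY
YYRYYYYYY
RYYYYYYYY
YYYYYYGYY
YBBYYYGYY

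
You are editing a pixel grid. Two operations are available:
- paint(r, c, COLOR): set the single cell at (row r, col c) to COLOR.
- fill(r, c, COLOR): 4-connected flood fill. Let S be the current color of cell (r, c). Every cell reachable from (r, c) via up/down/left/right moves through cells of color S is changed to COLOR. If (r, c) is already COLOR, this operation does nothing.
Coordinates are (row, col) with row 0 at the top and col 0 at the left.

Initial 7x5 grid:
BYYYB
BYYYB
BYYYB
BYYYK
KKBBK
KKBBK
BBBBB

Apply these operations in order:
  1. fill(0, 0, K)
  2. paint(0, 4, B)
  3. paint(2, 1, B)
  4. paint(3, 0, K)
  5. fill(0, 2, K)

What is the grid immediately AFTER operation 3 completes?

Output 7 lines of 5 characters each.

Answer: KYYYB
KYYYB
KBYYB
KYYYK
KKBBK
KKBBK
BBBBB

Derivation:
After op 1 fill(0,0,K) [4 cells changed]:
KYYYB
KYYYB
KYYYB
KYYYK
KKBBK
KKBBK
BBBBB
After op 2 paint(0,4,B):
KYYYB
KYYYB
KYYYB
KYYYK
KKBBK
KKBBK
BBBBB
After op 3 paint(2,1,B):
KYYYB
KYYYB
KBYYB
KYYYK
KKBBK
KKBBK
BBBBB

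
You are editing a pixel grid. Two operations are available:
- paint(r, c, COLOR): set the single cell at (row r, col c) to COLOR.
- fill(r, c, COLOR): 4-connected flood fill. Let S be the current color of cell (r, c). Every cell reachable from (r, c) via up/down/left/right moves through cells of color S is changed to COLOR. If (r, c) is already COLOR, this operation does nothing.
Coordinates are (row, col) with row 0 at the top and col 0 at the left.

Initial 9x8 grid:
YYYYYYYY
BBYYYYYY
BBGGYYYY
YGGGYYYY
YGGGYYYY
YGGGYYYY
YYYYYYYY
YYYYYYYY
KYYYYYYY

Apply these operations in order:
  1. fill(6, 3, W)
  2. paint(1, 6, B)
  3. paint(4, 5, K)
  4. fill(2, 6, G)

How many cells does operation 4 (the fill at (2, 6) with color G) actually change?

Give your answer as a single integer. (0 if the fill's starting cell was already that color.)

Answer: 54

Derivation:
After op 1 fill(6,3,W) [56 cells changed]:
WWWWWWWW
BBWWWWWW
BBGGWWWW
WGGGWWWW
WGGGWWWW
WGGGWWWW
WWWWWWWW
WWWWWWWW
KWWWWWWW
After op 2 paint(1,6,B):
WWWWWWWW
BBWWWWBW
BBGGWWWW
WGGGWWWW
WGGGWWWW
WGGGWWWW
WWWWWWWW
WWWWWWWW
KWWWWWWW
After op 3 paint(4,5,K):
WWWWWWWW
BBWWWWBW
BBGGWWWW
WGGGWWWW
WGGGWKWW
WGGGWWWW
WWWWWWWW
WWWWWWWW
KWWWWWWW
After op 4 fill(2,6,G) [54 cells changed]:
GGGGGGGG
BBGGGGBG
BBGGGGGG
GGGGGGGG
GGGGGKGG
GGGGGGGG
GGGGGGGG
GGGGGGGG
KGGGGGGG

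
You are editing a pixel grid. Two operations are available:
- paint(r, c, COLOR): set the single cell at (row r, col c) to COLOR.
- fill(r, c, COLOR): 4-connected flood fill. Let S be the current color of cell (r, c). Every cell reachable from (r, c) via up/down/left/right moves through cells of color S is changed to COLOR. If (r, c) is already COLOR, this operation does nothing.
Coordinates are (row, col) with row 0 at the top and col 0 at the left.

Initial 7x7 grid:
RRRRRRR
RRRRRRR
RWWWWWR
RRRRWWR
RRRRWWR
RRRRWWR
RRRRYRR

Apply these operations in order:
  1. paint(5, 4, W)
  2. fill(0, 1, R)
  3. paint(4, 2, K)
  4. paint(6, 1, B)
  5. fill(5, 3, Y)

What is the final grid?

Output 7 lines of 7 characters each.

Answer: YYYYYYY
YYYYYYY
YWWWWWY
YYYYWWY
YYKYWWY
YYYYWWY
YBYYYYY

Derivation:
After op 1 paint(5,4,W):
RRRRRRR
RRRRRRR
RWWWWWR
RRRRWWR
RRRRWWR
RRRRWWR
RRRRYRR
After op 2 fill(0,1,R) [0 cells changed]:
RRRRRRR
RRRRRRR
RWWWWWR
RRRRWWR
RRRRWWR
RRRRWWR
RRRRYRR
After op 3 paint(4,2,K):
RRRRRRR
RRRRRRR
RWWWWWR
RRRRWWR
RRKRWWR
RRRRWWR
RRRRYRR
After op 4 paint(6,1,B):
RRRRRRR
RRRRRRR
RWWWWWR
RRRRWWR
RRKRWWR
RRRRWWR
RBRRYRR
After op 5 fill(5,3,Y) [35 cells changed]:
YYYYYYY
YYYYYYY
YWWWWWY
YYYYWWY
YYKYWWY
YYYYWWY
YBYYYYY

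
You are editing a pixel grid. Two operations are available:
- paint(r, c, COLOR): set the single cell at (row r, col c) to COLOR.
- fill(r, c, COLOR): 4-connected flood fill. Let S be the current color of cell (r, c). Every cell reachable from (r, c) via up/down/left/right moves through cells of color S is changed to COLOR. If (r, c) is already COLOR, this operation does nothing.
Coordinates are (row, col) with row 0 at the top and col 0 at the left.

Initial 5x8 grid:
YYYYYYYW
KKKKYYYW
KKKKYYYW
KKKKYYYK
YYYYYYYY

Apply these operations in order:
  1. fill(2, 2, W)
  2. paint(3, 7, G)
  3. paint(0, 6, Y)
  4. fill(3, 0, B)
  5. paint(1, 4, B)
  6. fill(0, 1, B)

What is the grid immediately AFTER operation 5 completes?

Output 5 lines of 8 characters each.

Answer: YYYYYYYW
BBBBBYYW
BBBBYYYW
BBBBYYYG
YYYYYYYY

Derivation:
After op 1 fill(2,2,W) [12 cells changed]:
YYYYYYYW
WWWWYYYW
WWWWYYYW
WWWWYYYK
YYYYYYYY
After op 2 paint(3,7,G):
YYYYYYYW
WWWWYYYW
WWWWYYYW
WWWWYYYG
YYYYYYYY
After op 3 paint(0,6,Y):
YYYYYYYW
WWWWYYYW
WWWWYYYW
WWWWYYYG
YYYYYYYY
After op 4 fill(3,0,B) [12 cells changed]:
YYYYYYYW
BBBBYYYW
BBBBYYYW
BBBBYYYG
YYYYYYYY
After op 5 paint(1,4,B):
YYYYYYYW
BBBBBYYW
BBBBYYYW
BBBBYYYG
YYYYYYYY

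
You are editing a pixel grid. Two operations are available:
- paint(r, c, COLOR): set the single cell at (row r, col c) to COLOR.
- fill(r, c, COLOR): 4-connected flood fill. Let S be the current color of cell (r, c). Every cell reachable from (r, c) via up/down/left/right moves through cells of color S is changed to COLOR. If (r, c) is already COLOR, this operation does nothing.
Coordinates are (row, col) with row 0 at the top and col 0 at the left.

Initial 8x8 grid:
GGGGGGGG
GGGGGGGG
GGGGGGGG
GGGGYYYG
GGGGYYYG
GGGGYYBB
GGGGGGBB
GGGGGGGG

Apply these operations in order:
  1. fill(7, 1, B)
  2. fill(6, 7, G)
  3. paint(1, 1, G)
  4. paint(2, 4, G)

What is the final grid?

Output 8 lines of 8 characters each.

After op 1 fill(7,1,B) [52 cells changed]:
BBBBBBBB
BBBBBBBB
BBBBBBBB
BBBBYYYB
BBBBYYYB
BBBBYYBB
BBBBBBBB
BBBBBBBB
After op 2 fill(6,7,G) [56 cells changed]:
GGGGGGGG
GGGGGGGG
GGGGGGGG
GGGGYYYG
GGGGYYYG
GGGGYYGG
GGGGGGGG
GGGGGGGG
After op 3 paint(1,1,G):
GGGGGGGG
GGGGGGGG
GGGGGGGG
GGGGYYYG
GGGGYYYG
GGGGYYGG
GGGGGGGG
GGGGGGGG
After op 4 paint(2,4,G):
GGGGGGGG
GGGGGGGG
GGGGGGGG
GGGGYYYG
GGGGYYYG
GGGGYYGG
GGGGGGGG
GGGGGGGG

Answer: GGGGGGGG
GGGGGGGG
GGGGGGGG
GGGGYYYG
GGGGYYYG
GGGGYYGG
GGGGGGGG
GGGGGGGG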